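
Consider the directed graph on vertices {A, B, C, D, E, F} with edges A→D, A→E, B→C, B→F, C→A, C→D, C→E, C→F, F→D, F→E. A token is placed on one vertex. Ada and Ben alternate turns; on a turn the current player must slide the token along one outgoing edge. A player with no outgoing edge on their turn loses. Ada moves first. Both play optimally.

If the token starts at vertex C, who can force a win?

Ada wins.

Positions with no move are L. A position that does have a move is losing for the player to move precisely when every available move leads to a winning position for the opponent. Fill in the labels:
Every edge goes from a vertex to one that appears earlier in the order E, D, F, A, C, B, so processing vertices in that order labels each vertex after all of its successors.
E: no outgoing edge → L
D: no outgoing edge → L
F: reaches L-position D → W
A: reaches L-position D → W
C: reaches L-position D → W
B: only reaches C(W), F(W), all W → L
The starting position C is W: Ada should move to D, handing over an L position.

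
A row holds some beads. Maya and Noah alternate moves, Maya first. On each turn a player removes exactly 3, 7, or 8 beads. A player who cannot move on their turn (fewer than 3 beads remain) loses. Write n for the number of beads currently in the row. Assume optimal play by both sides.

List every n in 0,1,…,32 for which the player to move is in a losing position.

0, 1, 2, 6, 11, 12, 16, 17, 21, 22, 26, 27, 31, 32

Compute win/loss labels from the base case upward. A position with no move is L. Any other position is W if it can reach an L in one move, else L.
n=0: no move → L
n=1: no move → L
n=2: no move → L
n=3: can move to 0, which is L ⇒ W
n=4: can move to 1, which is L ⇒ W
n=5: can move to 2, which is L ⇒ W
n=6: the only move is to 3(W), a W ⇒ L
n=7: can move to 0, which is L ⇒ W
n=8: can move to 1, which is L ⇒ W
n=9: can move to 6, which is L ⇒ W
n=10: can move to 2, which is L ⇒ W
n=11: moves to 8(W), 4(W), 3(W); every one is W ⇒ L
n=12: moves to 9(W), 5(W), 4(W); every one is W ⇒ L
n=13: can move to 6, which is L ⇒ W
n=14: can move to 11, which is L ⇒ W
n=15: can move to 12, which is L ⇒ W
n=16: moves to 13(W), 9(W), 8(W); every one is W ⇒ L
n=17: moves to 14(W), 10(W), 9(W); every one is W ⇒ L
n=18: can move to 11, which is L ⇒ W
n=19: can move to 16, which is L ⇒ W
n=20: can move to 17, which is L ⇒ W
n=21: moves to 18(W), 14(W), 13(W); every one is W ⇒ L
n=22: moves to 19(W), 15(W), 14(W); every one is W ⇒ L
n=23: can move to 16, which is L ⇒ W
n=24: can move to 21, which is L ⇒ W
n=25: can move to 22, which is L ⇒ W
n=26: moves to 23(W), 19(W), 18(W); every one is W ⇒ L
n=27: moves to 24(W), 20(W), 19(W); every one is W ⇒ L
n=28: can move to 21, which is L ⇒ W
n=29: can move to 26, which is L ⇒ W
n=30: can move to 27, which is L ⇒ W
n=31: moves to 28(W), 24(W), 23(W); every one is W ⇒ L
n=32: moves to 29(W), 25(W), 24(W); every one is W ⇒ L
The losing starting values of n are exactly the entries labelled L in this table (14 of them).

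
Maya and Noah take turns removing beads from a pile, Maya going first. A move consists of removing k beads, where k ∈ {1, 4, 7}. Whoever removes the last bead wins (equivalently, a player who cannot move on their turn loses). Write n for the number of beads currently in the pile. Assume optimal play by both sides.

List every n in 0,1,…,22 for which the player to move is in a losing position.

0, 2, 5, 8, 10, 13, 16, 18, 21

Build the W/L table. Terminal = L. A non-terminal position is W if it has a move to some L; otherwise it is L.
n=0: no move → L
n=1: →0(L), so W
n=2: →1(W) only, which is W, so L
n=3: →2(L), so W
n=4: →0(L), so W
n=5: →4(W), 1(W) — all W, so L
n=6: →5(L), so W
n=7: →0(L), so W
n=8: →7(W), 4(W), 1(W) — all W, so L
n=9: →8(L), so W
n=10: →9(W), 6(W), 3(W) — all W, so L
n=11: →10(L), so W
n=12: →8(L), so W
n=13: →12(W), 9(W), 6(W) — all W, so L
n=14: →13(L), so W
n=15: →8(L), so W
n=16: →15(W), 12(W), 9(W) — all W, so L
n=17: →16(L), so W
n=18: →17(W), 14(W), 11(W) — all W, so L
n=19: →18(L), so W
n=20: →16(L), so W
n=21: →20(W), 17(W), 14(W) — all W, so L
n=22: →21(L), so W
Reading off the rows marked L gives the requested list; there are 9 such values of n.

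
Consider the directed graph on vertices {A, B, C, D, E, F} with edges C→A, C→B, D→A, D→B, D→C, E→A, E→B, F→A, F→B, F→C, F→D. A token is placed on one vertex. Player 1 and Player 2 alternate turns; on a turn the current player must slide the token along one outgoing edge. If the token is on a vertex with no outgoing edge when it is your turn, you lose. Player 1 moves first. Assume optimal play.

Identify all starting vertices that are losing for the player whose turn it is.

Classify positions by backward induction: terminal positions (no move available) are L. From any other position, the mover wins iff some move reaches an L.
Every edge goes from a vertex to one that appears earlier in the order B, A, E, C, D, F, so processing vertices in that order labels each vertex after all of its successors.
B: no outgoing edge → L
A: no outgoing edge → L
E: reaches L-position A → W
C: reaches L-position A → W
D: reaches L-position A → W
F: reaches L-position A → W
Reading off the rows marked L gives the requested list; there are 2 such vertices.

A, B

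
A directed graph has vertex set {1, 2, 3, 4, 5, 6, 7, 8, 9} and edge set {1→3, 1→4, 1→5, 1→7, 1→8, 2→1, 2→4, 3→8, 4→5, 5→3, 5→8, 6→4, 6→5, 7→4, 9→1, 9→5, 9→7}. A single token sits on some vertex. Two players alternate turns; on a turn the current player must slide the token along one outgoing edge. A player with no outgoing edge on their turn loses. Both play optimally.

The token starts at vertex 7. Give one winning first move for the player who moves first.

Label each position W (a win for the player to move) or L (a loss). A position with no legal move is L; any other position is W exactly when some move reaches an L, and L when every move reaches a W.
Every edge goes from a vertex to one that appears earlier in the order 8, 3, 5, 4, 7, 1, 6, 2, 9, so processing vertices in that order labels each vertex after all of its successors.
8: no outgoing edge → L
3: W (go to 8, an L position)
5: W (go to 8, an L position)
4: L (sole option 5(W) is W)
7: W (go to 4, an L position)
1: W (go to 4, an L position)
6: W (go to 4, an L position)
2: W (go to 4, an L position)
9: L (options 1(W), 7(W), 5(W) are all W)
From 7, the L positions reachable in one move are: 4.

Move to 4.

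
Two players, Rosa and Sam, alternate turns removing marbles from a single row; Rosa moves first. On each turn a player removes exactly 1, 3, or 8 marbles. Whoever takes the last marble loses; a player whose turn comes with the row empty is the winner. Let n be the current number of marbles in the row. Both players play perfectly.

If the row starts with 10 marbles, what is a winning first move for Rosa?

Remove 3, leaving 7.

Positions with no move are W. A position that does have a move is losing for the player to move precisely when every available move leads to a winning position for the opponent. Fill in the labels:
n=0: no move; the opponent has just taken the last marble and therefore loses → W
n=1: L (sole option 0(W) is W)
n=2: W (go to 1, an L position)
n=3: L (options 2(W), 0(W) are all W)
n=4: W (go to 3, an L position)
n=5: L (options 4(W), 2(W) are all W)
n=6: W (go to 5, an L position)
n=7: L (options 6(W), 4(W) are all W)
n=8: W (go to 7, an L position)
n=9: W (go to 1, an L position)
n=10: W (go to 7, an L position)
From 10, the L positions reachable in one move are: 7.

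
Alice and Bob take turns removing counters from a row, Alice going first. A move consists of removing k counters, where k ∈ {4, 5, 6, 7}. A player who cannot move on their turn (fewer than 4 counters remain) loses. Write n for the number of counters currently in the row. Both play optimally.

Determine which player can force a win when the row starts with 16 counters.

Positions with no move are L. A position that does have a move is losing for the player to move precisely when every available move leads to a winning position for the opponent. Fill in the labels:
n=0: no move → L
n=1: no move → L
n=2: no move → L
n=3: no move → L
n=4: W (go to 0, an L position)
n=5: W (go to 1, an L position)
n=6: W (go to 2, an L position)
n=7: W (go to 3, an L position)
n=8: W (go to 3, an L position)
n=9: W (go to 3, an L position)
n=10: W (go to 3, an L position)
n=11: L (options 7(W), 6(W), 5(W), 4(W) are all W)
n=12: L (options 8(W), 7(W), 6(W), 5(W) are all W)
n=13: L (options 9(W), 8(W), 7(W), 6(W) are all W)
n=14: L (options 10(W), 9(W), 8(W), 7(W) are all W)
n=15: W (go to 11, an L position)
n=16: W (go to 12, an L position)
From 16 Alice can remove 4, leaving 12, reaching an L position.

Alice wins.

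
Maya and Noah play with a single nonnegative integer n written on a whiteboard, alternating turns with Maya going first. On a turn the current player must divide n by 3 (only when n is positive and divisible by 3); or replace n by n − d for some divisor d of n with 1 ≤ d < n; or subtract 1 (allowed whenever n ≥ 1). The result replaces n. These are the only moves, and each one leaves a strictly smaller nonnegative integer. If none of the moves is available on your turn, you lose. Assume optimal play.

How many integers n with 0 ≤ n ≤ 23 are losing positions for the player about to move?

Build the W/L table. Terminal = L. A non-terminal position is W if it has a move to some L; otherwise it is L.
n=0: no move → L
n=1: reaches L-position 0 → W
n=2: only reaches 1(W), which is W → L
n=3: reaches L-position 2 → W
n=4: reaches L-position 2 → W
n=5: only reaches 4(W), which is W → L
n=6: reaches L-position 2 → W
n=7: only reaches 6(W), which is W → L
n=8: reaches L-position 7 → W
n=9: only reaches 3(W), 6(W), 8(W), all W → L
n=10: reaches L-position 5 → W
n=11: only reaches 10(W), which is W → L
n=12: reaches L-position 9 → W
n=13: only reaches 12(W), which is W → L
n=14: reaches L-position 7 → W
n=15: reaches L-position 5 → W
n=16: only reaches 8(W), 12(W), 14(W), 15(W), all W → L
n=17: reaches L-position 16 → W
n=18: reaches L-position 9 → W
n=19: only reaches 18(W), which is W → L
n=20: reaches L-position 16 → W
n=21: reaches L-position 7 → W
n=22: reaches L-position 11 → W
n=23: only reaches 22(W), which is W → L
L entries with 0 ≤ n ≤ 23: n = 0, 2, 5, 7, 9, 11, 13, 16, 19, 23; that makes 10.

10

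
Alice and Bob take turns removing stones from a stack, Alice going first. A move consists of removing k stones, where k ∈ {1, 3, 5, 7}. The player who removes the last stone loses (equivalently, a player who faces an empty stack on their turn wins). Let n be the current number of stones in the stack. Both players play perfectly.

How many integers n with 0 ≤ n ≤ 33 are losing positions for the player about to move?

Classify positions by backward induction: terminal positions (no move available) are W. From any other position, the mover wins iff some move reaches an L.
n=0: no move; the opponent has just taken the last stone and therefore loses → W
n=1: the only move is to 0(W), a W ⇒ L
n=2: can move to 1, which is L ⇒ W
n=3: moves to 2(W), 0(W); every one is W ⇒ L
n=4: can move to 3, which is L ⇒ W
n=5: moves to 4(W), 2(W), 0(W); every one is W ⇒ L
n=6: can move to 5, which is L ⇒ W
n=7: moves to 6(W), 4(W), 2(W), 0(W); every one is W ⇒ L
n=8: can move to 7, which is L ⇒ W
n=9: moves to 8(W), 6(W), 4(W), 2(W); every one is W ⇒ L
n=10: can move to 9, which is L ⇒ W
n=11: moves to 10(W), 8(W), 6(W), 4(W); every one is W ⇒ L
n=12: can move to 11, which is L ⇒ W
n=13: moves to 12(W), 10(W), 8(W), 6(W); every one is W ⇒ L
n=14: can move to 13, which is L ⇒ W
n=15: moves to 14(W), 12(W), 10(W), 8(W); every one is W ⇒ L
n=16: can move to 15, which is L ⇒ W
n=17: moves to 16(W), 14(W), 12(W), 10(W); every one is W ⇒ L
n=18: can move to 17, which is L ⇒ W
n=19: moves to 18(W), 16(W), 14(W), 12(W); every one is W ⇒ L
n=20: can move to 19, which is L ⇒ W
n=21: moves to 20(W), 18(W), 16(W), 14(W); every one is W ⇒ L
n=22: can move to 21, which is L ⇒ W
n=23: moves to 22(W), 20(W), 18(W), 16(W); every one is W ⇒ L
n=24: can move to 23, which is L ⇒ W
n=25: moves to 24(W), 22(W), 20(W), 18(W); every one is W ⇒ L
n=26: can move to 25, which is L ⇒ W
n=27: moves to 26(W), 24(W), 22(W), 20(W); every one is W ⇒ L
n=28: can move to 27, which is L ⇒ W
n=29: moves to 28(W), 26(W), 24(W), 22(W); every one is W ⇒ L
n=30: can move to 29, which is L ⇒ W
n=31: moves to 30(W), 28(W), 26(W), 24(W); every one is W ⇒ L
n=32: can move to 31, which is L ⇒ W
n=33: moves to 32(W), 30(W), 28(W), 26(W); every one is W ⇒ L
L entries with 0 ≤ n ≤ 33: n = 1, 3, 5, 7, 9, 11, 13, 15, 17, 19, 21, 23, 25, 27, 29, 31, 33; that makes 17.

17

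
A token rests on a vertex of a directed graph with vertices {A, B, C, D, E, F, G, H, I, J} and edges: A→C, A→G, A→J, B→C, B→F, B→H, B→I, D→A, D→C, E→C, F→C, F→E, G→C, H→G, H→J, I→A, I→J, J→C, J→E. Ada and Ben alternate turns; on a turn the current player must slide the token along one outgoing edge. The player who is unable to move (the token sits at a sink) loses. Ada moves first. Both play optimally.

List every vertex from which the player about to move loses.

Use the standard recursion: the mover loses at a terminal position; elsewhere, the mover wins exactly when some move hands the opponent an L position.
Every edge goes from a vertex to one that appears earlier in the order C, G, E, J, A, D, H, F, I, B, so processing vertices in that order labels each vertex after all of its successors.
C: no outgoing edge → L
G: →C(L), so W
E: →C(L), so W
J: →C(L), so W
A: →C(L), so W
D: →C(L), so W
H: →J(W), G(W) — all W, so L
F: →C(L), so W
I: →A(W), J(W) — all W, so L
B: →I(L), so W
Reading off the rows marked L gives the requested list; there are 3 such vertices.

C, H, I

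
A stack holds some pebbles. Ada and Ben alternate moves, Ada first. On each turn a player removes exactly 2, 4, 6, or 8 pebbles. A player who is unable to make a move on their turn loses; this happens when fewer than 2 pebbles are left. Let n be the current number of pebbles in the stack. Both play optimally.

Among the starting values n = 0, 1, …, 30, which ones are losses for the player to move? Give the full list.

Positions with no move are L. A position that does have a move is losing for the player to move precisely when every available move leads to a winning position for the opponent. Fill in the labels:
n=0: no move → L
n=1: no move → L
n=2: →0(L), so W
n=3: →1(L), so W
n=4: →0(L), so W
n=5: →1(L), so W
n=6: →0(L), so W
n=7: →1(L), so W
n=8: →0(L), so W
n=9: →1(L), so W
n=10: →8(W), 6(W), 4(W), 2(W) — all W, so L
n=11: →9(W), 7(W), 5(W), 3(W) — all W, so L
n=12: →10(L), so W
n=13: →11(L), so W
n=14: →10(L), so W
n=15: →11(L), so W
n=16: →10(L), so W
n=17: →11(L), so W
n=18: →10(L), so W
n=19: →11(L), so W
n=20: →18(W), 16(W), 14(W), 12(W) — all W, so L
n=21: →19(W), 17(W), 15(W), 13(W) — all W, so L
n=22: →20(L), so W
n=23: →21(L), so W
n=24: →20(L), so W
n=25: →21(L), so W
n=26: →20(L), so W
n=27: →21(L), so W
n=28: →20(L), so W
n=29: →21(L), so W
n=30: →28(W), 26(W), 24(W), 22(W) — all W, so L
Reading off the rows marked L gives the requested list; there are 7 such values of n.

0, 1, 10, 11, 20, 21, 30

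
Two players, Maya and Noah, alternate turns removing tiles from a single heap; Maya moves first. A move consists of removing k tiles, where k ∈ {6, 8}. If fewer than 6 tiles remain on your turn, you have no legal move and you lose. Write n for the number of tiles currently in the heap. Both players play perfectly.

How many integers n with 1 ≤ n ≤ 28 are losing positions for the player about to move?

Work bottom-up. With no move the player to move loses. Otherwise the position is W if at least one move leads to an L position for the opponent, and L if every move leads to a W.
n=0: no move → L
n=1: no move → L
n=2: no move → L
n=3: no move → L
n=4: no move → L
n=5: no move → L
n=6: W (go to 0, an L position)
n=7: W (go to 1, an L position)
n=8: W (go to 2, an L position)
n=9: W (go to 3, an L position)
n=10: W (go to 4, an L position)
n=11: W (go to 5, an L position)
n=12: W (go to 4, an L position)
n=13: W (go to 5, an L position)
n=14: L (options 8(W), 6(W) are all W)
n=15: L (options 9(W), 7(W) are all W)
n=16: L (options 10(W), 8(W) are all W)
n=17: L (options 11(W), 9(W) are all W)
n=18: L (options 12(W), 10(W) are all W)
n=19: L (options 13(W), 11(W) are all W)
n=20: W (go to 14, an L position)
n=21: W (go to 15, an L position)
n=22: W (go to 16, an L position)
n=23: W (go to 17, an L position)
n=24: W (go to 18, an L position)
n=25: W (go to 19, an L position)
n=26: W (go to 18, an L position)
n=27: W (go to 19, an L position)
n=28: L (options 22(W), 20(W) are all W)
L entries with 1 ≤ n ≤ 28 (n=0 is outside the asked range and is not counted): n = 1, 2, 3, 4, 5, 14, 15, 16, 17, 18, 19, 28; that makes 12.

12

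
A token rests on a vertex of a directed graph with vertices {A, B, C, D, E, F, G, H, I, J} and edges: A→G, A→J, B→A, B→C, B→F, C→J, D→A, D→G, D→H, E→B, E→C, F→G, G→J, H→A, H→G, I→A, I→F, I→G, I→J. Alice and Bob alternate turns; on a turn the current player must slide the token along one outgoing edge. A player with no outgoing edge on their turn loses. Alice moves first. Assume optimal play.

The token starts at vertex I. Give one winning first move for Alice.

Build the W/L table. Terminal = L. A non-terminal position is W if it has a move to some L; otherwise it is L.
Every edge goes from a vertex to one that appears earlier in the order J, G, C, F, A, B, H, E, D, I, so processing vertices in that order labels each vertex after all of its successors.
J: no outgoing edge → L
G: →J(L), so W
C: →J(L), so W
F: →G(W) only, which is W, so L
A: →J(L), so W
B: →F(L), so W
H: →A(W), G(W) — all W, so L
E: →B(W), C(W) — all W, so L
D: →H(L), so W
I: →F(L), so W
From I, the L positions reachable in one move are: F, J. Any move reaching one of these is winning.

Move to F.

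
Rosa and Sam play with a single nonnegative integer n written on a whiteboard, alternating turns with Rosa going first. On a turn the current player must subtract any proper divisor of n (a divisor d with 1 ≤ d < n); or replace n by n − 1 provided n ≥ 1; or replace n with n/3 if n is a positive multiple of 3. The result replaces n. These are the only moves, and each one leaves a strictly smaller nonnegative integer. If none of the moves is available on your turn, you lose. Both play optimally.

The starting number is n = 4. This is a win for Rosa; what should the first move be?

Move to 2.

Use the standard recursion: the mover loses at a terminal position; elsewhere, the mover wins exactly when some move hands the opponent an L position.
n=0: no move → L
n=1: reaches L-position 0 → W
n=2: only reaches 1(W), which is W → L
n=3: reaches L-position 2 → W
n=4: reaches L-position 2 → W
From 4, the L positions reachable in one move are: 2.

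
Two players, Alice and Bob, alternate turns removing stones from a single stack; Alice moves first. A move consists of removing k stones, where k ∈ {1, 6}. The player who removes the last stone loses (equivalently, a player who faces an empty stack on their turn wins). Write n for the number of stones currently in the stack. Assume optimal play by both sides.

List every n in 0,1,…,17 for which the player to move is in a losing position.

1, 3, 5, 8, 10, 12, 15, 17

Use the standard recursion: the mover wins at a terminal position; elsewhere, the mover wins exactly when some move hands the opponent an L position.
n=0: no move; the opponent has just taken the last stone and therefore loses → W
n=1: the only move is to 0(W), a W ⇒ L
n=2: can move to 1, which is L ⇒ W
n=3: the only move is to 2(W), a W ⇒ L
n=4: can move to 3, which is L ⇒ W
n=5: the only move is to 4(W), a W ⇒ L
n=6: can move to 5, which is L ⇒ W
n=7: can move to 1, which is L ⇒ W
n=8: moves to 7(W), 2(W); every one is W ⇒ L
n=9: can move to 8, which is L ⇒ W
n=10: moves to 9(W), 4(W); every one is W ⇒ L
n=11: can move to 10, which is L ⇒ W
n=12: moves to 11(W), 6(W); every one is W ⇒ L
n=13: can move to 12, which is L ⇒ W
n=14: can move to 8, which is L ⇒ W
n=15: moves to 14(W), 9(W); every one is W ⇒ L
n=16: can move to 15, which is L ⇒ W
n=17: moves to 16(W), 11(W); every one is W ⇒ L
Reading off the rows marked L gives the requested list; there are 8 such values of n.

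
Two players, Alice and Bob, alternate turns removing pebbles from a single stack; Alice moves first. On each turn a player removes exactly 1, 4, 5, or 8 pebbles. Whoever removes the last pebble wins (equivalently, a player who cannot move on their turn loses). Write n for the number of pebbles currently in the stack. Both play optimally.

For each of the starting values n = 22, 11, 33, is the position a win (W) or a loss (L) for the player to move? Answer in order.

22: W, 11: L, 33: W

Compute win/loss labels from the base case upward. A position with no move is L. Any other position is W if it can reach an L in one move, else L.
n=0: no move → L
n=1: W (go to 0, an L position)
n=2: L (sole option 1(W) is W)
n=3: W (go to 2, an L position)
n=4: W (go to 0, an L position)
n=5: W (go to 0, an L position)
n=6: W (go to 2, an L position)
n=7: W (go to 2, an L position)
n=8: W (go to 0, an L position)
n=9: L (options 8(W), 5(W), 4(W), 1(W) are all W)
n=10: W (go to 9, an L position)
n=11: L (options 10(W), 7(W), 6(W), 3(W) are all W)
n=12: W (go to 11, an L position)
n=13: W (go to 9, an L position)
n=14: W (go to 9, an L position)
n=15: W (go to 11, an L position)
n=16: W (go to 11, an L position)
n=17: W (go to 9, an L position)
n=18: L (options 17(W), 14(W), 13(W), 10(W) are all W)
n=19: W (go to 18, an L position)
n=20: L (options 19(W), 16(W), 15(W), 12(W) are all W)
n=21: W (go to 20, an L position)
n=22: W (go to 18, an L position)
n=23: W (go to 18, an L position)
n=24: W (go to 20, an L position)
n=25: W (go to 20, an L position)
n=26: W (go to 18, an L position)
n=27: L (options 26(W), 23(W), 22(W), 19(W) are all W)
n=28: W (go to 27, an L position)
n=29: L (options 28(W), 25(W), 24(W), 21(W) are all W)
n=30: W (go to 29, an L position)
n=31: W (go to 27, an L position)
n=32: W (go to 27, an L position)
n=33: W (go to 29, an L position)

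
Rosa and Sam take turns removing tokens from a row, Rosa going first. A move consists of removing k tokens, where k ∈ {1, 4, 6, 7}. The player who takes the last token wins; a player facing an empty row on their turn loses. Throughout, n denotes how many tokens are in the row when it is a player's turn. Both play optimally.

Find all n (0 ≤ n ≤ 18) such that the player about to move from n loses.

0, 2, 5, 10, 13, 15, 18

Build the W/L table. Terminal = L. A non-terminal position is W if it has a move to some L; otherwise it is L.
n=0: no move → L
n=1: reaches L-position 0 → W
n=2: only reaches 1(W), which is W → L
n=3: reaches L-position 2 → W
n=4: reaches L-position 0 → W
n=5: only reaches 4(W), 1(W), all W → L
n=6: reaches L-position 5 → W
n=7: reaches L-position 0 → W
n=8: reaches L-position 2 → W
n=9: reaches L-position 5 → W
n=10: only reaches 9(W), 6(W), 4(W), 3(W), all W → L
n=11: reaches L-position 10 → W
n=12: reaches L-position 5 → W
n=13: only reaches 12(W), 9(W), 7(W), 6(W), all W → L
n=14: reaches L-position 13 → W
n=15: only reaches 14(W), 11(W), 9(W), 8(W), all W → L
n=16: reaches L-position 15 → W
n=17: reaches L-position 13 → W
n=18: only reaches 17(W), 14(W), 12(W), 11(W), all W → L
The losing starting values of n are exactly the entries labelled L in this table (7 of them).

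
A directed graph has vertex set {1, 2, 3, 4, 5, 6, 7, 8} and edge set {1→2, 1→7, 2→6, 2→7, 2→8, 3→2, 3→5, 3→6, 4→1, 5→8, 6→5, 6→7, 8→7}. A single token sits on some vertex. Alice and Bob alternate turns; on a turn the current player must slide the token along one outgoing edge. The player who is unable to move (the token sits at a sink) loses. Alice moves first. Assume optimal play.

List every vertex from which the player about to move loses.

4, 5, 7

Compute win/loss labels from the base case upward. A position with no move is L. Any other position is W if it can reach an L in one move, else L.
Every edge goes from a vertex to one that appears earlier in the order 7, 8, 5, 6, 2, 3, 1, 4, so processing vertices in that order labels each vertex after all of its successors.
7: no outgoing edge → L
8: W (go to 7, an L position)
5: L (sole option 8(W) is W)
6: W (go to 5, an L position)
2: W (go to 7, an L position)
3: W (go to 5, an L position)
1: W (go to 7, an L position)
4: L (sole option 1(W) is W)
Reading off the rows marked L gives the requested list; there are 3 such vertices.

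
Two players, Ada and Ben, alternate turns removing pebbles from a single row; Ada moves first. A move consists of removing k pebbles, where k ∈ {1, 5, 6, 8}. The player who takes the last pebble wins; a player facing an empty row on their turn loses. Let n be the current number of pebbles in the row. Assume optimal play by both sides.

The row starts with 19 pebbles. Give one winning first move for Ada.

Remove 6, leaving 13.

Label each position W (a win for the player to move) or L (a loss). A position with no legal move is L; any other position is W exactly when some move reaches an L, and L when every move reaches a W.
n=0: no move → L
n=1: →0(L), so W
n=2: →1(W) only, which is W, so L
n=3: →2(L), so W
n=4: →3(W) only, which is W, so L
n=5: →4(L), so W
n=6: →0(L), so W
n=7: →2(L), so W
n=8: →2(L), so W
n=9: →4(L), so W
n=10: →4(L), so W
n=11: →10(W), 6(W), 5(W), 3(W) — all W, so L
n=12: →11(L), so W
n=13: →12(W), 8(W), 7(W), 5(W) — all W, so L
n=14: →13(L), so W
n=15: →14(W), 10(W), 9(W), 7(W) — all W, so L
n=16: →15(L), so W
n=17: →11(L), so W
n=18: →13(L), so W
n=19: →13(L), so W
From 19, the L positions reachable in one move are: 13, 11. Any move reaching one of these is winning.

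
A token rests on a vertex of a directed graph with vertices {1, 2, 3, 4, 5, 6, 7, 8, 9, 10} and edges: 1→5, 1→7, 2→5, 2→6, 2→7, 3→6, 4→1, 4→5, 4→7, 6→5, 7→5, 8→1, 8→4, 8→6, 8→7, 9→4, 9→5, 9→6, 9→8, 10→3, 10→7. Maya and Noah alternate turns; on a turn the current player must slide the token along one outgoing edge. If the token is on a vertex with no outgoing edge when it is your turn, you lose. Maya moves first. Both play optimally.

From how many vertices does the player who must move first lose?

Classify positions by backward induction: terminal positions (no move available) are L. From any other position, the mover wins iff some move reaches an L.
Every edge goes from a vertex to one that appears earlier in the order 5, 7, 1, 4, 6, 3, 10, 2, 8, 9, so processing vertices in that order labels each vertex after all of its successors.
5: no outgoing edge → L
7: can move to 5, which is L ⇒ W
1: can move to 5, which is L ⇒ W
4: can move to 5, which is L ⇒ W
6: can move to 5, which is L ⇒ W
3: the only move is to 6(W), a W ⇒ L
10: can move to 3, which is L ⇒ W
2: can move to 5, which is L ⇒ W
8: moves to 6(W), 4(W), 1(W), 7(W); every one is W ⇒ L
9: can move to 8, which is L ⇒ W
The L vertices are 3, 5, 8; that is 3 in all.

3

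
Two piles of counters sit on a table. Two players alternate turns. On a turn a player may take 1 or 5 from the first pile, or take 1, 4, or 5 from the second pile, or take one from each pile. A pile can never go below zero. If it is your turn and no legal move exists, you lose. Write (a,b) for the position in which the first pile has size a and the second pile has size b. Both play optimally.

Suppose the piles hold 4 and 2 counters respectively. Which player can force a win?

The second player wins.

Work bottom-up. With no move the player to move loses. Otherwise the position is W if at least one move leads to an L position for the opponent, and L if every move leads to a W.
No move ever increases a pile, so every position that can arise here has a ≤ 4 and b ≤ 2; it is enough to label the cells with 0 ≤ a ≤ 4 and 0 ≤ b ≤ 2.
Every move lowers a or b (never raises either), so fill the grid row by row in increasing a, and left to right within a row: each cell's successors are then already labelled.
      b=0  b=1  b=2
a=0:    L    W    L
a=1:    W    W    W
a=2:    L    W    L
a=3:    W    W    W
a=4:    L    W    L
Cells with no legal move (terminal, hence L): (0,0).
The remaining L cells, each justified by listing all of its moves:
(0,2): the only move is to (0,1)(W), a W ⇒ L
(2,0): the only move is to (1,0)(W), a W ⇒ L
(2,2): moves to (1,2)(W), (2,1)(W), (1,1)(W); every one is W ⇒ L
(4,0): the only move is to (3,0)(W), a W ⇒ L
(4,2): moves to (3,2)(W), (4,1)(W), (3,1)(W); every one is W ⇒ L
Every other cell has at least one move into one of the L cells above, so it is W.
The starting position (4,2) is L: whatever the player to move does, the opponent receives a W position.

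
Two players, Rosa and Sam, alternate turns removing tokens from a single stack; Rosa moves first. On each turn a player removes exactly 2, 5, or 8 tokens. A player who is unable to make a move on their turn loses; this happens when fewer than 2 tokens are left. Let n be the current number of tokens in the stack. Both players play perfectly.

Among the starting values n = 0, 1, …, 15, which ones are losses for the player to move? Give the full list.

0, 1, 4, 7, 10, 11, 14

Use the standard recursion: the mover loses at a terminal position; elsewhere, the mover wins exactly when some move hands the opponent an L position.
n=0: no move → L
n=1: no move → L
n=2: reaches L-position 0 → W
n=3: reaches L-position 1 → W
n=4: only reaches 2(W), which is W → L
n=5: reaches L-position 0 → W
n=6: reaches L-position 4 → W
n=7: only reaches 5(W), 2(W), all W → L
n=8: reaches L-position 0 → W
n=9: reaches L-position 7 → W
n=10: only reaches 8(W), 5(W), 2(W), all W → L
n=11: only reaches 9(W), 6(W), 3(W), all W → L
n=12: reaches L-position 10 → W
n=13: reaches L-position 11 → W
n=14: only reaches 12(W), 9(W), 6(W), all W → L
n=15: reaches L-position 10 → W
Reading off the rows marked L gives the requested list; there are 7 such values of n.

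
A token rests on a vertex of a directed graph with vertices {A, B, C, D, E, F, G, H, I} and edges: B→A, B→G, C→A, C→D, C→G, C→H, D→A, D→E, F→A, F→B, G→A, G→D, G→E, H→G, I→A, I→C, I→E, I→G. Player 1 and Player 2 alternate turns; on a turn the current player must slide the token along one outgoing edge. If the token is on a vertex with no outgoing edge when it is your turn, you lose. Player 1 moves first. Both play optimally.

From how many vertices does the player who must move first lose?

3

Build the W/L table. Terminal = L. A non-terminal position is W if it has a move to some L; otherwise it is L.
Every edge goes from a vertex to one that appears earlier in the order E, A, D, G, H, B, C, I, F, so processing vertices in that order labels each vertex after all of its successors.
E: no outgoing edge → L
A: no outgoing edge → L
D: reaches L-position A → W
G: reaches L-position A → W
H: only reaches G(W), which is W → L
B: reaches L-position A → W
C: reaches L-position H → W
I: reaches L-position A → W
F: reaches L-position A → W
The L vertices are A, E, H; that is 3 in all.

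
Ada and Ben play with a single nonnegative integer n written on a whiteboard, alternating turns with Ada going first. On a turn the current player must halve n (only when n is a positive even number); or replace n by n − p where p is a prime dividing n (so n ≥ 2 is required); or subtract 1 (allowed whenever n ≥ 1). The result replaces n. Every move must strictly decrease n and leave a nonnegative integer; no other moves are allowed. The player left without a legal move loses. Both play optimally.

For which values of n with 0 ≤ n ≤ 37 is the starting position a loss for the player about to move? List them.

Build the W/L table. Terminal = L. A non-terminal position is W if it has a move to some L; otherwise it is L.
n=0: no move → L
n=1: reaches L-position 0 → W
n=2: reaches L-position 0 → W
n=3: reaches L-position 0 → W
n=4: only reaches 2(W), 3(W), all W → L
n=5: reaches L-position 0 → W
n=6: reaches L-position 4 → W
n=7: reaches L-position 0 → W
n=8: reaches L-position 4 → W
n=9: only reaches 6(W), 8(W), all W → L
n=10: reaches L-position 9 → W
n=11: reaches L-position 0 → W
n=12: reaches L-position 9 → W
n=13: reaches L-position 0 → W
n=14: only reaches 7(W), 12(W), 13(W), all W → L
n=15: reaches L-position 14 → W
n=16: reaches L-position 14 → W
n=17: reaches L-position 0 → W
n=18: reaches L-position 9 → W
n=19: reaches L-position 0 → W
n=20: only reaches 10(W), 15(W), 18(W), 19(W), all W → L
n=21: reaches L-position 14 → W
n=22: reaches L-position 20 → W
n=23: reaches L-position 0 → W
n=24: only reaches 12(W), 21(W), 22(W), 23(W), all W → L
n=25: reaches L-position 20 → W
n=26: reaches L-position 24 → W
n=27: reaches L-position 24 → W
n=28: reaches L-position 14 → W
n=29: reaches L-position 0 → W
n=30: only reaches 15(W), 25(W), 27(W), 28(W), 29(W), all W → L
n=31: reaches L-position 0 → W
n=32: reaches L-position 30 → W
n=33: reaches L-position 30 → W
n=34: only reaches 17(W), 32(W), 33(W), all W → L
n=35: reaches L-position 30 → W
n=36: reaches L-position 34 → W
n=37: reaches L-position 0 → W
The losing starting values of n are exactly the entries labelled L in this table (8 of them).

0, 4, 9, 14, 20, 24, 30, 34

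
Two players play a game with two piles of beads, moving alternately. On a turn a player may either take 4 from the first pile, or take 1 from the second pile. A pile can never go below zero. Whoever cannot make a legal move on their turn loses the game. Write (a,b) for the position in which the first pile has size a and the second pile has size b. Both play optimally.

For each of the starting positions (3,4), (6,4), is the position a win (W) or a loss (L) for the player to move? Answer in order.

Use the standard recursion: the mover loses at a terminal position; elsewhere, the mover wins exactly when some move hands the opponent an L position.
No move ever increases a pile, so every position that can arise here has a ≤ 6 and b ≤ 4; it is enough to label the cells with 0 ≤ a ≤ 6 and 0 ≤ b ≤ 4.
Every move lowers a or b (never raises either), so fill the grid row by row in increasing a, and left to right within a row: each cell's successors are then already labelled.
      b=0  b=1  b=2  b=3  b=4
a=0:    L    W    L    W    L
a=1:    L    W    L    W    L
a=2:    L    W    L    W    L
a=3:    L    W    L    W    L
a=4:    W    L    W    L    W
a=5:    W    L    W    L    W
a=6:    W    L    W    L    W
Cells with no legal move (terminal, hence L): (0,0), (1,0), (2,0), (3,0).
The remaining L cells, each justified by listing all of its moves:
(0,2): the only move is to (0,1)(W), a W ⇒ L
(0,4): the only move is to (0,3)(W), a W ⇒ L
(1,2): the only move is to (1,1)(W), a W ⇒ L
(1,4): the only move is to (1,3)(W), a W ⇒ L
(2,2): the only move is to (2,1)(W), a W ⇒ L
(2,4): the only move is to (2,3)(W), a W ⇒ L
(3,2): the only move is to (3,1)(W), a W ⇒ L
(3,4): the only move is to (3,3)(W), a W ⇒ L
(4,1): moves to (0,1)(W), (4,0)(W); every one is W ⇒ L
(4,3): moves to (0,3)(W), (4,2)(W); every one is W ⇒ L
(5,1): moves to (1,1)(W), (5,0)(W); every one is W ⇒ L
(5,3): moves to (1,3)(W), (5,2)(W); every one is W ⇒ L
(6,1): moves to (2,1)(W), (6,0)(W); every one is W ⇒ L
(6,3): moves to (2,3)(W), (6,2)(W); every one is W ⇒ L
Every other cell has at least one move into one of the L cells above, so it is W.
(3,4): one of the L cells justified above, so L
(6,4): the move to (2,4) reaches an L cell, so W

(3,4): L, (6,4): W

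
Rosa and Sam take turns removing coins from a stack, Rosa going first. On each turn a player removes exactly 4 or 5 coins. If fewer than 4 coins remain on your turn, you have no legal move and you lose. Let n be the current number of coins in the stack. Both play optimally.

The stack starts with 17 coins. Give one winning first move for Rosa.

Remove 5, leaving 12.

Positions with no move are L. A position that does have a move is losing for the player to move precisely when every available move leads to a winning position for the opponent. Fill in the labels:
n=0: no move → L
n=1: no move → L
n=2: no move → L
n=3: no move → L
n=4: →0(L), so W
n=5: →1(L), so W
n=6: →2(L), so W
n=7: →3(L), so W
n=8: →3(L), so W
n=9: →5(W), 4(W) — all W, so L
n=10: →6(W), 5(W) — all W, so L
n=11: →7(W), 6(W) — all W, so L
n=12: →8(W), 7(W) — all W, so L
n=13: →9(L), so W
n=14: →10(L), so W
n=15: →11(L), so W
n=16: →12(L), so W
n=17: →12(L), so W
From 17, the L positions reachable in one move are: 12.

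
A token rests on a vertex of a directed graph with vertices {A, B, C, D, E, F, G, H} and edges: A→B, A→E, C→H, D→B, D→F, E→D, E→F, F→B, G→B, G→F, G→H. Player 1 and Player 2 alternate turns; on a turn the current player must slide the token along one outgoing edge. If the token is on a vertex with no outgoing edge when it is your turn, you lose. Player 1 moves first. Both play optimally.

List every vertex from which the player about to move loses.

B, E, H

Positions with no move are L. A position that does have a move is losing for the player to move precisely when every available move leads to a winning position for the opponent. Fill in the labels:
Every edge goes from a vertex to one that appears earlier in the order H, B, F, G, D, E, A, C, so processing vertices in that order labels each vertex after all of its successors.
H: no outgoing edge → L
B: no outgoing edge → L
F: reaches L-position B → W
G: reaches L-position B → W
D: reaches L-position B → W
E: only reaches D(W), F(W), all W → L
A: reaches L-position E → W
C: reaches L-position H → W
The losing starting vertices are exactly the entries labelled L in this table (3 of them).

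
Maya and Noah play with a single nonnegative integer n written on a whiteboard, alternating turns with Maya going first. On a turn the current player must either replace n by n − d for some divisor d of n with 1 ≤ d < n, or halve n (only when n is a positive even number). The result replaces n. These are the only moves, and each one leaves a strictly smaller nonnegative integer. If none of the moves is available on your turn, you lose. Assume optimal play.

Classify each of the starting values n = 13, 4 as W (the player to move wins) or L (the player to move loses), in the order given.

13: L, 4: W

Label each position W (a win for the player to move) or L (a loss). A position with no legal move is L; any other position is W exactly when some move reaches an L, and L when every move reaches a W.
n=0: no move → L
n=1: no move → L
n=2: reaches L-position 1 → W
n=3: only reaches 2(W), which is W → L
n=4: reaches L-position 3 → W
n=5: only reaches 4(W), which is W → L
n=6: reaches L-position 3 → W
n=7: only reaches 6(W), which is W → L
n=8: reaches L-position 7 → W
n=9: only reaches 6(W), 8(W), all W → L
n=10: reaches L-position 5 → W
n=11: only reaches 10(W), which is W → L
n=12: reaches L-position 9 → W
n=13: only reaches 12(W), which is W → L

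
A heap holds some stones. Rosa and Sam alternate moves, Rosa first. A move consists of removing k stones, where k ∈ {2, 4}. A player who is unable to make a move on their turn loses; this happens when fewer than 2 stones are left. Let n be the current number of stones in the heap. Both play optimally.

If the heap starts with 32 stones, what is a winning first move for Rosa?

Build the W/L table. Terminal = L. A non-terminal position is W if it has a move to some L; otherwise it is L.
n=0: no move → L
n=1: no move → L
n=2: W (go to 0, an L position)
n=3: W (go to 1, an L position)
n=4: W (go to 0, an L position)
n=5: W (go to 1, an L position)
n=6: L (options 4(W), 2(W) are all W)
n=7: L (options 5(W), 3(W) are all W)
n=8: W (go to 6, an L position)
n=9: W (go to 7, an L position)
n=10: W (go to 6, an L position)
n=11: W (go to 7, an L position)
n=12: L (options 10(W), 8(W) are all W)
n=13: L (options 11(W), 9(W) are all W)
n=14: W (go to 12, an L position)
n=15: W (go to 13, an L position)
n=16: W (go to 12, an L position)
n=17: W (go to 13, an L position)
n=18: L (options 16(W), 14(W) are all W)
n=19: L (options 17(W), 15(W) are all W)
n=20: W (go to 18, an L position)
n=21: W (go to 19, an L position)
n=22: W (go to 18, an L position)
n=23: W (go to 19, an L position)
n=24: L (options 22(W), 20(W) are all W)
n=25: L (options 23(W), 21(W) are all W)
n=26: W (go to 24, an L position)
n=27: W (go to 25, an L position)
n=28: W (go to 24, an L position)
n=29: W (go to 25, an L position)
n=30: L (options 28(W), 26(W) are all W)
n=31: L (options 29(W), 27(W) are all W)
n=32: W (go to 30, an L position)
From 32, the L positions reachable in one move are: 30.

Remove 2, leaving 30.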